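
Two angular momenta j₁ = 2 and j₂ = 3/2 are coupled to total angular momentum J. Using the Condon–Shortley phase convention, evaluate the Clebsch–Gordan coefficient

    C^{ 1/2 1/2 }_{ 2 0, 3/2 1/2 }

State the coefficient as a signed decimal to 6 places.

j₁+j₂−J=3  J+j₁−j₂=1  J−j₁+j₂=0  j₁+j₂+J+1=5
(j₁±m₁, j₂±m₂, J±M) = (2,2,2,1,1,0)
P² = 4/5
sum k=2..2:
  [2] +1/2 = 1/2
S = 1/2
C² = P²·S² = 1/5 ; C = +0.447214

+√(1/5) ≈ +0.447214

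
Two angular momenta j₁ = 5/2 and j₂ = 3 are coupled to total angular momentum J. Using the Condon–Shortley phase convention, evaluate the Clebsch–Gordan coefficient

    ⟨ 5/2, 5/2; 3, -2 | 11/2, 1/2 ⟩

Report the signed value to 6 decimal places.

+√(1/77) ≈ +0.113961

√[12·0!5!6!/12! · 5!0!1!5!6!5!] = √(207360000/77)
  +(−1)^0/∏(0,0,0,1,5,5)! = 1/14400  (running 1/14400)
⟨..|..⟩ = √(207360000/77)·(1/14400) = +0.113961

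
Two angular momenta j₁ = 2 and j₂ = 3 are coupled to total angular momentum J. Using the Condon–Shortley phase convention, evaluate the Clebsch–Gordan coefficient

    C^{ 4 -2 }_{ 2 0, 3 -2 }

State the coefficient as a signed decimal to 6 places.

triangle: 1!·3!·5!/10! = 720/3628800
(j±m)!: 2!·2!·1!·5!·2!·6! = 691200
prefactor² = (2J+1)·Δ·N² = 8640/7
  k=0: +1/(0!·1!·2!·1!·1!·4!) = 1/48
  k=1: −1/(1!·0!·1!·0!·2!·5!) = -1/240
Σ = 1/60  ⇒  CG² = 8640/7·1/60² = 12/35
CG = +√(12/35) = +0.585540

+√(12/35) ≈ +0.585540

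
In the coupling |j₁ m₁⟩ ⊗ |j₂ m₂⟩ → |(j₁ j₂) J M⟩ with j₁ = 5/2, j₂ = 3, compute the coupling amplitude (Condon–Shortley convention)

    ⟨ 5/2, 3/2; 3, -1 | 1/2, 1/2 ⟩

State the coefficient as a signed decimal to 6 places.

j₁+j₂−J=5  J+j₁−j₂=0  J−j₁+j₂=1  j₁+j₂+J+1=7
(j₁±m₁, j₂±m₂, J±M) = (4,1,2,4,1,0)
P² = 384/7
sum k=1..1:
  [1] −1/24 = -1/24
S = -1/24
C² = P²·S² = 2/21 ; C = -0.308607

-0.308607  (= −√(2/21))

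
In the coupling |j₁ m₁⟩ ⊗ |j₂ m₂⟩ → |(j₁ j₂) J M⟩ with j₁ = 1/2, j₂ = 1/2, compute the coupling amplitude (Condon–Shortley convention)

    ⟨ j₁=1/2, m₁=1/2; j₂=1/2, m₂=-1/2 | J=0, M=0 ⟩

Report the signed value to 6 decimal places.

+0.707107

√[1·1!0!0!/2! · 1!0!0!1!0!0!] = √(1/2)
  +(−1)^0/∏(0,1,0,0,0,0)! = 1  (running 1)
⟨..|..⟩ = √(1/2)·(1) = +0.707107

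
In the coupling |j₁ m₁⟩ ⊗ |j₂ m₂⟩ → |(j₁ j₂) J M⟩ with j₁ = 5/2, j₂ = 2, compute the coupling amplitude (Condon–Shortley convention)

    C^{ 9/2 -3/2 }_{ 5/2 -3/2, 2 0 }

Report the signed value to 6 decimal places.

j₁+j₂−J=0  J+j₁−j₂=5  J−j₁+j₂=4  j₁+j₂+J+1=10
(j₁±m₁, j₂±m₂, J±M) = (1,4,2,2,3,6)
P² = 23040/7
sum k=0..0:
  [0] +1/96 = 1/96
S = 1/96
C² = P²·S² = 5/14 ; C = +0.597614

+√(5/14) ≈ +0.597614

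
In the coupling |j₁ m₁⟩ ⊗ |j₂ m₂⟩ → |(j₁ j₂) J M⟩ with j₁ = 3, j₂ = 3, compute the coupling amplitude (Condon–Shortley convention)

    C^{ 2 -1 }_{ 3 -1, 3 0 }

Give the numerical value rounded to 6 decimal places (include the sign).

√[5·4!2!2!/9! · 2!4!3!3!1!3!] = √(96/7)
  +(−1)^2/∏(2,2,2,1,0,1)! = 1/8  (running 1/8)
  +(−1)^3/∏(3,1,1,0,1,2)! = -1/12  (running 1/24)
⟨..|..⟩ = √(96/7)·(1/24) = +0.154303

+0.154303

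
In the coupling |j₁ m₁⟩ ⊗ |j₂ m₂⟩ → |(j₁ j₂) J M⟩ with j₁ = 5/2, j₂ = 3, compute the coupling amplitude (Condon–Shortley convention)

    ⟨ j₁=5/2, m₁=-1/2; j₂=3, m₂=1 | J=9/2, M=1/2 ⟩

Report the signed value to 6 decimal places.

−√(160/693) = -0.480500

triangle: 1!*4!*5!/11! = 2880/39916800
(j±m)!: 2!*3!*4!*2!*5!*4! = 1658880
prefactor² = (2J+1)*Δ*N² = 92160/77
  k=0: +1/(0!*1!*3!*4!*1!*1!) = 1/144
  k=1: −1/(1!*0!*2!*3!*2!*2!) = -1/48
Σ = -1/72  ⇒  CG² = 92160/77*(-1/72)² = 160/693
CG = −√(160/693) = -0.480500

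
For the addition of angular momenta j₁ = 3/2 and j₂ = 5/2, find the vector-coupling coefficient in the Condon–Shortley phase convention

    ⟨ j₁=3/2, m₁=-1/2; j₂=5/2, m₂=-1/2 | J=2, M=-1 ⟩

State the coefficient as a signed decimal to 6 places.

−√(25/84) = -0.545545

√[5·2!1!3!/7! · 1!2!2!3!1!3!] = √(12/7)
  +(−1)^1/∏(1,1,1,1,0,2)! = -1/2  (running -1/2)
  +(−1)^2/∏(2,0,0,0,1,3)! = 1/12  (running -5/12)
⟨..|..⟩ = √(12/7)·(-5/12) = -0.545545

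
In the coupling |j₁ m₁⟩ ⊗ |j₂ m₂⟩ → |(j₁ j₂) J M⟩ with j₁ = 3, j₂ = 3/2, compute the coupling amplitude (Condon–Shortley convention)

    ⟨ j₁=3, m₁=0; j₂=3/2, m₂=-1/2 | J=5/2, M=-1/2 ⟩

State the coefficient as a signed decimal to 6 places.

−√(6/35) = -0.414039

triangle: 2!×4!×1!/8! = 48/40320
(j±m)!: 3!×3!×1!×2!×2!×3! = 864
prefactor² = (2J+1)×Δ×N² = 216/35
  k=0: +1/(0!×2!×3!×1!×1!×0!) = 1/12
  k=1: −1/(1!×1!×2!×0!×2!×1!) = -1/4
Σ = -1/6  ⇒  CG² = 216/35×(-1/6)² = 6/35
CG = −√(6/35) = -0.414039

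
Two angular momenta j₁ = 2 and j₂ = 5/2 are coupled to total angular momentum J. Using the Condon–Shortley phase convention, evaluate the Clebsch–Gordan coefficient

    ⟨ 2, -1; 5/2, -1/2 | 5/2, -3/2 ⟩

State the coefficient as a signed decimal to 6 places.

triangle: 2!×2!×3!/8! = 24/40320
(j±m)!: 1!×3!×2!×3!×1!×4! = 1728
prefactor² = (2J+1)×Δ×N² = 216/35
  k=1: −1/(1!×1!×2!×1!×0!×2!) = -1/4
  k=2: +1/(2!×0!×1!×0!×1!×3!) = 1/12
Σ = -1/6  ⇒  CG² = 216/35×(-1/6)² = 6/35
CG = −√(6/35) = -0.414039

−√(6/35) = -0.414039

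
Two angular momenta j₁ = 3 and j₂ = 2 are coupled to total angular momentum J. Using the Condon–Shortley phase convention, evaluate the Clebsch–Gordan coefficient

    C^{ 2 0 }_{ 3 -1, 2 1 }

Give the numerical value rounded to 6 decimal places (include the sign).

+√(1/7) = +0.377964

j₁+j₂−J=3  J+j₁−j₂=3  J−j₁+j₂=1  j₁+j₂+J+1=8
(j₁±m₁, j₂±m₂, J±M) = (2,4,3,1,2,2)
P² = 36/7
sum k=2..3:
  [2] +1/4 = 1/4
  [3] −1/12 = -1/12
S = 1/6
C² = P²·S² = 1/7 ; C = +0.377964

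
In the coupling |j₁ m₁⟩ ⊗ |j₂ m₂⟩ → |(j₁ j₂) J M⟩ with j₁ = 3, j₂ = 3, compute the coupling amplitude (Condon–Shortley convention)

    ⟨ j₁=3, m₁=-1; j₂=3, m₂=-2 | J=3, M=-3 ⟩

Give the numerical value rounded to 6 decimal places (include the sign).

−√(1/3) = -0.577350

triangle: 3!·3!·3!/10! = 216/3628800
(j±m)!: 2!·4!·1!·5!·0!·6! = 4147200
prefactor² = (2J+1)·Δ·N² = 1728
  k=1: −1/(1!·2!·3!·0!·0!·3!) = -1/72
Σ = -1/72  ⇒  CG² = 1728·(-1/72)² = 1/3
CG = −√(1/3) = -0.577350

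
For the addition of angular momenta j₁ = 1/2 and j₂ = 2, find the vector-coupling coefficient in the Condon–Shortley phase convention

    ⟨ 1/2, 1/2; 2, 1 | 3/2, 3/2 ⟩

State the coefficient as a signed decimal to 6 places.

+0.447214

triangle: 1!*0!*3!/5! = 6/120
(j±m)!: 1!*0!*3!*1!*3!*0! = 36
prefactor² = (2J+1)*Δ*N² = 36/5
  k=0: +1/(0!*1!*0!*3!*0!*0!) = 1/6
Σ = 1/6  ⇒  CG² = 36/5*1/6² = 1/5
CG = +√(1/5) = +0.447214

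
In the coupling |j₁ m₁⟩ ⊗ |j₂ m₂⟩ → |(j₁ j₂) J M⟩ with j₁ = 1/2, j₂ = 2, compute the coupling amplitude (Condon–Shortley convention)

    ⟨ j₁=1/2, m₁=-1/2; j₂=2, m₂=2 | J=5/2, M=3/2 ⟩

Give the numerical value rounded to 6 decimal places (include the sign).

j₁+j₂−J=0  J+j₁−j₂=1  J−j₁+j₂=4  j₁+j₂+J+1=6
(j₁±m₁, j₂±m₂, J±M) = (0,1,4,0,4,1)
P² = 576/5
sum k=0..0:
  [0] +1/24 = 1/24
S = 1/24
C² = P²·S² = 1/5 ; C = +0.447214

+0.447214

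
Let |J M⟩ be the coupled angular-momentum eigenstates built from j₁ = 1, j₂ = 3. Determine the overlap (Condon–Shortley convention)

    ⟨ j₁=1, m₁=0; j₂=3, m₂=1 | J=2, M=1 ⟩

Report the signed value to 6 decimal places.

−√(8/21) = -0.617213

j₁+j₂−J=2  J+j₁−j₂=0  J−j₁+j₂=4  j₁+j₂+J+1=7
(j₁±m₁, j₂±m₂, J±M) = (1,1,4,2,3,1)
P² = 96/7
sum k=1..1:
  [1] −1/6 = -1/6
S = -1/6
C² = P²·S² = 8/21 ; C = -0.617213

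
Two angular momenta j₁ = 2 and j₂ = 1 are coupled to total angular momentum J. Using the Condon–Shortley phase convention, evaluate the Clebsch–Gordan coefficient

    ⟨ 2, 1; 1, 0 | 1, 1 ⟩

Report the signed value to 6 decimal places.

−√(3/10) ≈ -0.547723

j₁+j₂−J=2  J+j₁−j₂=2  J−j₁+j₂=0  j₁+j₂+J+1=5
(j₁±m₁, j₂±m₂, J±M) = (3,1,1,1,2,0)
P² = 6/5
sum k=1..1:
  [1] −1/2 = -1/2
S = -1/2
C² = P²·S² = 3/10 ; C = -0.547723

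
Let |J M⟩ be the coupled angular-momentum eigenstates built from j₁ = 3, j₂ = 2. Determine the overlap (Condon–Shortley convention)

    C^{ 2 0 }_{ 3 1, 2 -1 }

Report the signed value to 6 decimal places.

triangle: 3!*3!*1!/8! = 36/40320
(j±m)!: 4!*2!*1!*3!*2!*2! = 1152
prefactor² = (2J+1)*Δ*N² = 36/7
  k=0: +1/(0!*3!*2!*1!*1!*0!) = 1/12
  k=1: −1/(1!*2!*1!*0!*2!*1!) = -1/4
Σ = -1/6  ⇒  CG² = 36/7*(-1/6)² = 1/7
CG = −√(1/7) = -0.377964

-0.377964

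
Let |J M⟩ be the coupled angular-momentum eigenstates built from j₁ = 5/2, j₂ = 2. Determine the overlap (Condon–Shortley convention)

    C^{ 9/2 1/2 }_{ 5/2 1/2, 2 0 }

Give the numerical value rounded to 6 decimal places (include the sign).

triangle: 0!×5!×4!/10! = 2880/3628800
(j±m)!: 3!×2!×2!×2!×5!×4! = 138240
prefactor² = (2J+1)×Δ×N² = 7680/7
  k=0: +1/(0!×0!×2!×2!×3!×2!) = 1/48
Σ = 1/48  ⇒  CG² = 7680/7×1/48² = 10/21
CG = +√(10/21) = +0.690066

+0.690066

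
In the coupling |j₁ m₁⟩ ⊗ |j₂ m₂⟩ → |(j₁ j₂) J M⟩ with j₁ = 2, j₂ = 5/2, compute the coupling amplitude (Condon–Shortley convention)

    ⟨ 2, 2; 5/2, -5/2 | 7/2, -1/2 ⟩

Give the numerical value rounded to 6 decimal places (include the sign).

+0.251976

√[8·1!3!4!/9! · 4!0!0!5!3!4!] = √(9216/7)
  +(−1)^0/∏(0,1,0,0,3,4)! = 1/144  (running 1/144)
⟨..|..⟩ = √(9216/7)·(1/144) = +0.251976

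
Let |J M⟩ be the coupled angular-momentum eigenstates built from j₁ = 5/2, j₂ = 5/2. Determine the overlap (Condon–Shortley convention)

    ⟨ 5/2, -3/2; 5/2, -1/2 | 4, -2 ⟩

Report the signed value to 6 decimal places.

√[9·1!4!4!/10! · 1!4!2!3!2!6!] = √(20736/35)
  +(−1)^0/∏(0,1,4,2,0,2)! = 1/96  (running 1/96)
  +(−1)^1/∏(1,0,3,1,1,3)! = -1/36  (running -5/288)
⟨..|..⟩ = √(20736/35)·(-5/288) = -0.422577

-0.422577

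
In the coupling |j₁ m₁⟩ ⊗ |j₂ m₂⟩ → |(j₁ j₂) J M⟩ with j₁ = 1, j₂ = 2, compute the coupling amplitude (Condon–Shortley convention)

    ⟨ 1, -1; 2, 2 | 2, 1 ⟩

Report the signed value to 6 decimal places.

−√(1/3) = -0.577350

j₁+j₂−J=1  J+j₁−j₂=1  J−j₁+j₂=3  j₁+j₂+J+1=6
(j₁±m₁, j₂±m₂, J±M) = (0,2,4,0,3,1)
P² = 12
sum k=1..1:
  [1] −1/6 = -1/6
S = -1/6
C² = P²·S² = 1/3 ; C = -0.577350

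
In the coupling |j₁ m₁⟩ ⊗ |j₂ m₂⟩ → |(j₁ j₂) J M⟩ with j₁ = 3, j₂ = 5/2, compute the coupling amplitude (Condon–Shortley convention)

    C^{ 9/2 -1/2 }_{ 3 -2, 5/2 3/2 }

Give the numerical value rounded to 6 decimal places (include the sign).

j₁+j₂−J=1  J+j₁−j₂=5  J−j₁+j₂=4  j₁+j₂+J+1=11
(j₁±m₁, j₂±m₂, J±M) = (1,5,4,1,4,5)
P² = 460800/77
sum k=0..1:
  [0] +1/2880 = 1/2880
  [1] −1/144 = -1/144
S = -19/2880
C² = P²·S² = 361/1386 ; C = -0.510355

-0.510355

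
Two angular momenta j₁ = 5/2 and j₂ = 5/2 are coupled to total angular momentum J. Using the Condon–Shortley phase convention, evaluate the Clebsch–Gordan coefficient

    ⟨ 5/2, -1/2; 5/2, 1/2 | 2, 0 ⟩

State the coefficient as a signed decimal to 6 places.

triangle: 3!·2!·2!/8! = 24/40320
(j±m)!: 2!·3!·3!·2!·2!·2! = 576
prefactor² = (2J+1)·Δ·N² = 12/7
  k=1: −1/(1!·2!·2!·2!·0!·0!) = -1/8
  k=2: +1/(2!·1!·1!·1!·1!·1!) = 1/2
  k=3: −1/(3!·0!·0!·0!·2!·2!) = -1/24
Σ = 1/3  ⇒  CG² = 12/7·1/3² = 4/21
CG = +√(4/21) = +0.436436

+√(4/21) = +0.436436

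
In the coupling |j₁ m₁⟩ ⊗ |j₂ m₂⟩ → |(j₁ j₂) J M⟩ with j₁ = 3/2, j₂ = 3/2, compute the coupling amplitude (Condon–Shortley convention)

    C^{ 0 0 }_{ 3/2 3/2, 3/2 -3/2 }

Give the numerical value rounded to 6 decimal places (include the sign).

+0.500000  (= +√(1/4))

j₁+j₂−J=3  J+j₁−j₂=0  J−j₁+j₂=0  j₁+j₂+J+1=4
(j₁±m₁, j₂±m₂, J±M) = (3,0,0,3,0,0)
P² = 9
sum k=0..0:
  [0] +1/6 = 1/6
S = 1/6
C² = P²·S² = 1/4 ; C = +0.500000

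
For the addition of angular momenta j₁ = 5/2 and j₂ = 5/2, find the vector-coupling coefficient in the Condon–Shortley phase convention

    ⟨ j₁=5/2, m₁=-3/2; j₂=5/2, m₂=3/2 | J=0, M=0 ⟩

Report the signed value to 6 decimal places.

+√(1/6) ≈ +0.408248

j₁+j₂−J=5  J+j₁−j₂=0  J−j₁+j₂=0  j₁+j₂+J+1=6
(j₁±m₁, j₂±m₂, J±M) = (1,4,4,1,0,0)
P² = 96
sum k=4..4:
  [4] +1/24 = 1/24
S = 1/24
C² = P²·S² = 1/6 ; C = +0.408248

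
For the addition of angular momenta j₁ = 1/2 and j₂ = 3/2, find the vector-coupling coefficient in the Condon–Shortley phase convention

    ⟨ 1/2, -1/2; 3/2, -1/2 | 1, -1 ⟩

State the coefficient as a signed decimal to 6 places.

j₁+j₂−J=1  J+j₁−j₂=0  J−j₁+j₂=2  j₁+j₂+J+1=4
(j₁±m₁, j₂±m₂, J±M) = (0,1,1,2,0,2)
P² = 1
sum k=1..1:
  [1] −1/2 = -1/2
S = -1/2
C² = P²·S² = 1/4 ; C = -0.500000

−√(1/4) ≈ -0.500000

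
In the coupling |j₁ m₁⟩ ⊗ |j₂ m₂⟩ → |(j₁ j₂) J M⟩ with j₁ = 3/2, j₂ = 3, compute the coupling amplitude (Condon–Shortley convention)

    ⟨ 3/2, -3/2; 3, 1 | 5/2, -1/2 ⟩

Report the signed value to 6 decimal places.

j₁+j₂−J=2  J+j₁−j₂=1  J−j₁+j₂=4  j₁+j₂+J+1=8
(j₁±m₁, j₂±m₂, J±M) = (0,3,4,2,2,3)
P² = 864/35
sum k=2..2:
  [2] +1/8 = 1/8
S = 1/8
C² = P²·S² = 27/70 ; C = +0.621059

+√(27/70) = +0.621059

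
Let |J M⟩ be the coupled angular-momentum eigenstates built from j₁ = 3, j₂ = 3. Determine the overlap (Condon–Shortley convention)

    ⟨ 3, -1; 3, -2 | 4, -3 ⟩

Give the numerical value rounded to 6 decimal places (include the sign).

−√(1/11) ≈ -0.301511

√[9·2!4!4!/11! · 2!4!1!5!1!7!] = √(82944/11)
  +(−1)^0/∏(0,2,4,1,0,3)! = 1/288  (running 1/288)
  +(−1)^1/∏(1,1,3,0,1,4)! = -1/144  (running -1/288)
⟨..|..⟩ = √(82944/11)·(-1/288) = -0.301511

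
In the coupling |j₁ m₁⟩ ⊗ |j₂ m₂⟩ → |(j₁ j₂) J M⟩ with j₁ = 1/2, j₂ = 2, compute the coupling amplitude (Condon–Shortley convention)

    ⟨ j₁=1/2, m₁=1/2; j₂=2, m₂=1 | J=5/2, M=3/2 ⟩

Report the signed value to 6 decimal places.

√[6·0!1!4!/6! · 1!0!3!1!4!1!] = √(144/5)
  +(−1)^0/∏(0,0,0,3,1,1)! = 1/6  (running 1/6)
⟨..|..⟩ = √(144/5)·(1/6) = +0.894427

+√(4/5) ≈ +0.894427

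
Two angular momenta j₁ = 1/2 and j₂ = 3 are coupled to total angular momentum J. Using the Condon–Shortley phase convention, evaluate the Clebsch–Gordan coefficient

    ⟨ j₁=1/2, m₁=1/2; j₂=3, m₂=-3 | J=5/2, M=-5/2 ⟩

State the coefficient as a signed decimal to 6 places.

+0.925820

√[6·1!0!5!/7! · 1!0!0!6!0!5!] = √(86400/7)
  +(−1)^0/∏(0,1,0,0,0,5)! = 1/120  (running 1/120)
⟨..|..⟩ = √(86400/7)·(1/120) = +0.925820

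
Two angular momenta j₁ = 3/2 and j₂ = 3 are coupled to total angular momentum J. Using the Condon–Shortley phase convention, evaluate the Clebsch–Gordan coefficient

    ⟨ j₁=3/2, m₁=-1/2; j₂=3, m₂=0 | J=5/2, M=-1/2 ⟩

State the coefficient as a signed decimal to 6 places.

−√(6/35) = -0.414039

triangle: 2!·1!·4!/8! = 48/40320
(j±m)!: 1!·2!·3!·3!·2!·3! = 864
prefactor² = (2J+1)·Δ·N² = 216/35
  k=1: −1/(1!·1!·1!·2!·0!·2!) = -1/4
  k=2: +1/(2!·0!·0!·1!·1!·3!) = 1/12
Σ = -1/6  ⇒  CG² = 216/35·(-1/6)² = 6/35
CG = −√(6/35) = -0.414039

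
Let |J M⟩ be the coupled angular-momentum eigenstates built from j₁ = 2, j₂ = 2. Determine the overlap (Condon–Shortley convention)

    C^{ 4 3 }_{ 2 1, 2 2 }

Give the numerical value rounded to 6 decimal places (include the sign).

+√(1/2) ≈ +0.707107

√[9·0!4!4!/9! · 3!1!4!0!7!1!] = √(10368)
  +(−1)^0/∏(0,0,1,4,3,0)! = 1/144  (running 1/144)
⟨..|..⟩ = √(10368)·(1/144) = +0.707107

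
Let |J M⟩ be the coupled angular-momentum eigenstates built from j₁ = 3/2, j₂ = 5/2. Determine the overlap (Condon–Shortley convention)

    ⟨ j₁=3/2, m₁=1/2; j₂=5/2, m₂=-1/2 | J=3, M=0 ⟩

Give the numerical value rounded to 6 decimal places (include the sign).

+√(1/5) = +0.447214

j₁+j₂−J=1  J+j₁−j₂=2  J−j₁+j₂=4  j₁+j₂+J+1=8
(j₁±m₁, j₂±m₂, J±M) = (2,1,2,3,3,3)
P² = 36/5
sum k=0..1:
  [0] +1/4 = 1/4
  [1] −1/12 = -1/12
S = 1/6
C² = P²·S² = 1/5 ; C = +0.447214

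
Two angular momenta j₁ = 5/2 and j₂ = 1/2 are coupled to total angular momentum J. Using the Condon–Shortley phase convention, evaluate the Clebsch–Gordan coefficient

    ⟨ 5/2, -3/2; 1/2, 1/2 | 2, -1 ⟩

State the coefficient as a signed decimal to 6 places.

−√(2/3) ≈ -0.816497

j₁+j₂−J=1  J+j₁−j₂=4  J−j₁+j₂=0  j₁+j₂+J+1=6
(j₁±m₁, j₂±m₂, J±M) = (1,4,1,0,1,3)
P² = 24
sum k=1..1:
  [1] −1/6 = -1/6
S = -1/6
C² = P²·S² = 2/3 ; C = -0.816497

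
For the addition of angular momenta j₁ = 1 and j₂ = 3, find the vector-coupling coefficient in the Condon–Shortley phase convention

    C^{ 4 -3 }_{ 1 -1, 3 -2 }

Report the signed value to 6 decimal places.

+0.866025  (= +√(3/4))

j₁+j₂−J=0  J+j₁−j₂=2  J−j₁+j₂=6  j₁+j₂+J+1=9
(j₁±m₁, j₂±m₂, J±M) = (0,2,1,5,1,7)
P² = 43200
sum k=0..0:
  [0] +1/240 = 1/240
S = 1/240
C² = P²·S² = 3/4 ; C = +0.866025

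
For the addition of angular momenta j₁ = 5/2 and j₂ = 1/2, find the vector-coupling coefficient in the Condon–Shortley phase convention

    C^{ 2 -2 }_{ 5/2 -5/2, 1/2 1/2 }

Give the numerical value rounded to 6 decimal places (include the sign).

√[5·1!4!0!/6! · 0!5!1!0!0!4!] = √(480)
  +(−1)^1/∏(1,0,4,0,0,0)! = -1/24  (running -1/24)
⟨..|..⟩ = √(480)·(-1/24) = -0.912871

-0.912871  (= −√(5/6))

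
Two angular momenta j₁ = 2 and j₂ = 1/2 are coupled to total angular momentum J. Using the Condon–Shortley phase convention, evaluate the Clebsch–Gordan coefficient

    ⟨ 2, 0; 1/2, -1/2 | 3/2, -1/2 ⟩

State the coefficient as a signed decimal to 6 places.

triangle: 1!*3!*0!/5! = 6/120
(j±m)!: 2!*2!*0!*1!*1!*2! = 8
prefactor² = (2J+1)*Δ*N² = 8/5
  k=0: +1/(0!*1!*2!*0!*1!*0!) = 1/2
Σ = 1/2  ⇒  CG² = 8/5*1/2² = 2/5
CG = +√(2/5) = +0.632456

+0.632456  (= +√(2/5))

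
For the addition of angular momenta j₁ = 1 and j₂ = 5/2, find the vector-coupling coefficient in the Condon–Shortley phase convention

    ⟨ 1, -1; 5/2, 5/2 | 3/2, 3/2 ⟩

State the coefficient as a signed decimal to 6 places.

√[4·2!0!3!/6! · 0!2!5!0!3!0!] = √(96)
  +(−1)^2/∏(2,0,0,3,0,0)! = 1/12  (running 1/12)
⟨..|..⟩ = √(96)·(1/12) = +0.816497

+0.816497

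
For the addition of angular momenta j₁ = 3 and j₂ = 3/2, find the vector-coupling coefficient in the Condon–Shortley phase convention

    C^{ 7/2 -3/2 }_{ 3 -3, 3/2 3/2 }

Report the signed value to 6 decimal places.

-0.308607

j₁+j₂−J=1  J+j₁−j₂=5  J−j₁+j₂=2  j₁+j₂+J+1=9
(j₁±m₁, j₂±m₂, J±M) = (0,6,3,0,2,5)
P² = 38400/7
sum k=1..1:
  [1] −1/240 = -1/240
S = -1/240
C² = P²·S² = 2/21 ; C = -0.308607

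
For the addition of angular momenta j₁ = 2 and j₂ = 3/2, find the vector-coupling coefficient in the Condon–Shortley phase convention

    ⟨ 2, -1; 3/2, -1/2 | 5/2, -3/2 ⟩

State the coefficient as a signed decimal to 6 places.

-0.169031

j₁+j₂−J=1  J+j₁−j₂=3  J−j₁+j₂=2  j₁+j₂+J+1=7
(j₁±m₁, j₂±m₂, J±M) = (1,3,1,2,1,4)
P² = 144/35
sum k=0..1:
  [0] +1/6 = 1/6
  [1] −1/4 = -1/4
S = -1/12
C² = P²·S² = 1/35 ; C = -0.169031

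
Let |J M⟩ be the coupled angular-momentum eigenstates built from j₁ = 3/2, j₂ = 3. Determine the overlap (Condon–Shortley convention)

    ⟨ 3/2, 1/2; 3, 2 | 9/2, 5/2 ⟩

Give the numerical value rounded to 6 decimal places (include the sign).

triangle: 0!×3!×6!/10! = 4320/3628800
(j±m)!: 2!×1!×5!×1!×7!×2! = 2419200
prefactor² = (2J+1)×Δ×N² = 28800
  k=0: +1/(0!×0!×1!×5!×2!×1!) = 1/240
Σ = 1/240  ⇒  CG² = 28800×1/240² = 1/2
CG = +√(1/2) = +0.707107

+0.707107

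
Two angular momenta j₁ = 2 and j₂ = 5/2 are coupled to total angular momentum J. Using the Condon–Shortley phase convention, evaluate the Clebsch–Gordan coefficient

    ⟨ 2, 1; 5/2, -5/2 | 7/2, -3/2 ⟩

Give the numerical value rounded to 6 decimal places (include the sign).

triangle: 1!×3!×4!/9! = 144/362880
(j±m)!: 3!×1!×0!×5!×2!×5! = 172800
prefactor² = (2J+1)×Δ×N² = 3840/7
  k=0: +1/(0!×1!×1!×0!×2!×4!) = 1/48
Σ = 1/48  ⇒  CG² = 3840/7×1/48² = 5/21
CG = +√(5/21) = +0.487950

+√(5/21) ≈ +0.487950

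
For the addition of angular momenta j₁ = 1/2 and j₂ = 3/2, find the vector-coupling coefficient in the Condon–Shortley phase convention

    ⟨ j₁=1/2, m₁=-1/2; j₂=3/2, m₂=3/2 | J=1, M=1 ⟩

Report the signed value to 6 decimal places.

√[3·1!0!2!/4! · 0!1!3!0!2!0!] = √(3)
  +(−1)^1/∏(1,0,0,2,0,0)! = -1/2  (running -1/2)
⟨..|..⟩ = √(3)·(-1/2) = -0.866025

−√(3/4) = -0.866025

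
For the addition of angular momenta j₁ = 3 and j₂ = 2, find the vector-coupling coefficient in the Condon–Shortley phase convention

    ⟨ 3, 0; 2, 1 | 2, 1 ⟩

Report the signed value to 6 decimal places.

+√(2/7) = +0.534522

triangle: 3!·3!·1!/8! = 36/40320
(j±m)!: 3!·3!·3!·1!·3!·1! = 1296
prefactor² = (2J+1)·Δ·N² = 81/14
  k=2: +1/(2!·1!·1!·1!·2!·0!) = 1/4
  k=3: −1/(3!·0!·0!·0!·3!·1!) = -1/36
Σ = 2/9  ⇒  CG² = 81/14·2/9² = 2/7
CG = +√(2/7) = +0.534522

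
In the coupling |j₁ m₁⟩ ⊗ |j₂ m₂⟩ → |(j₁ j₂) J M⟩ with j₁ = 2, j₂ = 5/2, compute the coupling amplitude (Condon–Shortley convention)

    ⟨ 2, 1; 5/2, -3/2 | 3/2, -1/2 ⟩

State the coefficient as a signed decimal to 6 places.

-0.138013  (= −√(2/105))

√[4·3!1!2!/7! · 3!1!1!4!1!2!] = √(96/35)
  +(−1)^0/∏(0,3,1,1,0,1)! = 1/6  (running 1/6)
  +(−1)^1/∏(1,2,0,0,1,2)! = -1/4  (running -1/12)
⟨..|..⟩ = √(96/35)·(-1/12) = -0.138013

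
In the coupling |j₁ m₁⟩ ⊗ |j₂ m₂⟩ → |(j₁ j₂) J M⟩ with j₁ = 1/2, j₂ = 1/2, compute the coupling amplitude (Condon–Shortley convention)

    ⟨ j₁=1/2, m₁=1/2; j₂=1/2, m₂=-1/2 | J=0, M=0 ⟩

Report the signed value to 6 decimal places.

√[1·1!0!0!/2! · 1!0!0!1!0!0!] = √(1/2)
  +(−1)^0/∏(0,1,0,0,0,0)! = 1  (running 1)
⟨..|..⟩ = √(1/2)·(1) = +0.707107

+√(1/2) ≈ +0.707107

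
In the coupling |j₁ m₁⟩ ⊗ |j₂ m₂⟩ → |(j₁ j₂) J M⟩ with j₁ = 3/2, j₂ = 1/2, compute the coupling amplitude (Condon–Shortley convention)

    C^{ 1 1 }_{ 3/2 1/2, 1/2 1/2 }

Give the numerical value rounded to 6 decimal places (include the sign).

−√(1/4) ≈ -0.500000

triangle: 1!·2!·0!/4! = 2/24
(j±m)!: 2!·1!·1!·0!·2!·0! = 4
prefactor² = (2J+1)·Δ·N² = 1
  k=1: −1/(1!·0!·0!·0!·2!·0!) = -1/2
Σ = -1/2  ⇒  CG² = 1·(-1/2)² = 1/4
CG = −√(1/4) = -0.500000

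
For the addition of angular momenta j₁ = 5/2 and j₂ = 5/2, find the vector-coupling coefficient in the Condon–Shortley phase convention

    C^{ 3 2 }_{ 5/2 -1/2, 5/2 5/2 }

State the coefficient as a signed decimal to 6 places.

j₁+j₂−J=2  J+j₁−j₂=3  J−j₁+j₂=3  j₁+j₂+J+1=9
(j₁±m₁, j₂±m₂, J±M) = (2,3,5,0,5,1)
P² = 240
sum k=2..2:
  [2] +1/24 = 1/24
S = 1/24
C² = P²·S² = 5/12 ; C = +0.645497

+√(5/12) = +0.645497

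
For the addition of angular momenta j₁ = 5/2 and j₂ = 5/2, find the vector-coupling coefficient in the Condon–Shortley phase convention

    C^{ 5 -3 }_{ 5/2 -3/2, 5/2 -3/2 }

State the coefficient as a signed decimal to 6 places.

+√(5/9) ≈ +0.745356

triangle: 0!*5!*5!/11! = 14400/39916800
(j±m)!: 1!*4!*1!*4!*2!*8! = 46448640
prefactor² = (2J+1)*Δ*N² = 184320
  k=0: +1/(0!*0!*4!*1!*1!*4!) = 1/576
Σ = 1/576  ⇒  CG² = 184320*1/576² = 5/9
CG = +√(5/9) = +0.745356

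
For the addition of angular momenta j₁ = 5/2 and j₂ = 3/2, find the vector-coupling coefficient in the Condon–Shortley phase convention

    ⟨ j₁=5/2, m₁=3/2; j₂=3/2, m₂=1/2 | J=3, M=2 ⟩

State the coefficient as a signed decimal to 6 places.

+√(1/12) ≈ +0.288675

j₁+j₂−J=1  J+j₁−j₂=4  J−j₁+j₂=2  j₁+j₂+J+1=8
(j₁±m₁, j₂±m₂, J±M) = (4,1,2,1,5,1)
P² = 48
sum k=0..1:
  [0] +1/12 = 1/12
  [1] −1/24 = -1/24
S = 1/24
C² = P²·S² = 1/12 ; C = +0.288675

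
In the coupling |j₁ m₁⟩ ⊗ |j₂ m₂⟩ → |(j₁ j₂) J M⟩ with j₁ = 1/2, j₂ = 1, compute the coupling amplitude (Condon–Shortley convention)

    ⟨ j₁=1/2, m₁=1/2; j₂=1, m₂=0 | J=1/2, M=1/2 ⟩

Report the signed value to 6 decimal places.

triangle: 1!·0!·1!/3! = 1/6
(j±m)!: 1!·0!·1!·1!·1!·0! = 1
prefactor² = (2J+1)·Δ·N² = 1/3
  k=0: +1/(0!·1!·0!·1!·0!·0!) = 1
Σ = 1  ⇒  CG² = 1/3·1² = 1/3
CG = +√(1/3) = +0.577350

+0.577350  (= +√(1/3))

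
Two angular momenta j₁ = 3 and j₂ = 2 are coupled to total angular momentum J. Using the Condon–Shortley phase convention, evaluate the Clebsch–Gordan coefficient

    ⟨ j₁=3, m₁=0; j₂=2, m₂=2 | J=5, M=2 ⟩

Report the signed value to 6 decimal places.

+√(1/6) ≈ +0.408248

triangle: 0!*6!*4!/11! = 17280/39916800
(j±m)!: 3!*3!*4!*0!*7!*3! = 26127360
prefactor² = (2J+1)*Δ*N² = 124416
  k=0: +1/(0!*0!*3!*4!*3!*0!) = 1/864
Σ = 1/864  ⇒  CG² = 124416*1/864² = 1/6
CG = +√(1/6) = +0.408248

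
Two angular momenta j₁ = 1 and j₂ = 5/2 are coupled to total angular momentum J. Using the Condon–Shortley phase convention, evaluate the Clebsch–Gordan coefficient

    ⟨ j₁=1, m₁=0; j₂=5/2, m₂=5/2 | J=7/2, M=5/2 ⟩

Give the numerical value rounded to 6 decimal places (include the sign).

j₁+j₂−J=0  J+j₁−j₂=2  J−j₁+j₂=5  j₁+j₂+J+1=8
(j₁±m₁, j₂±m₂, J±M) = (1,1,5,0,6,1)
P² = 28800/7
sum k=0..0:
  [0] +1/120 = 1/120
S = 1/120
C² = P²·S² = 2/7 ; C = +0.534522

+0.534522  (= +√(2/7))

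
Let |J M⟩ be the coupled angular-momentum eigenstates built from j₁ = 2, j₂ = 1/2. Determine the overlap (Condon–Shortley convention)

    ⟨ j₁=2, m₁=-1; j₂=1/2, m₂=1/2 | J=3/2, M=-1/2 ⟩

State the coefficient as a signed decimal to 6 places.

√[4·1!3!0!/5! · 1!3!1!0!1!2!] = √(12/5)
  +(−1)^1/∏(1,0,2,0,1,0)! = -1/2  (running -1/2)
⟨..|..⟩ = √(12/5)·(-1/2) = -0.774597

−√(3/5) ≈ -0.774597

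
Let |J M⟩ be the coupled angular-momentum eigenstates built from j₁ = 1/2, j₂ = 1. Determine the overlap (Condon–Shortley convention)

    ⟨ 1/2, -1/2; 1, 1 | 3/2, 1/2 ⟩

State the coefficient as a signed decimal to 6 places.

+0.577350

j₁+j₂−J=0  J+j₁−j₂=1  J−j₁+j₂=2  j₁+j₂+J+1=4
(j₁±m₁, j₂±m₂, J±M) = (0,1,2,0,2,1)
P² = 4/3
sum k=0..0:
  [0] +1/2 = 1/2
S = 1/2
C² = P²·S² = 1/3 ; C = +0.577350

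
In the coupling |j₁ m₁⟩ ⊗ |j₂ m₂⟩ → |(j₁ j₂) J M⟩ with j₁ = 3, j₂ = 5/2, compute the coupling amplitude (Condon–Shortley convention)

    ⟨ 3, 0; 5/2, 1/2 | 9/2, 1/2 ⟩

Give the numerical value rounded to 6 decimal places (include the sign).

-0.208063  (= −√(10/231))

j₁+j₂−J=1  J+j₁−j₂=5  J−j₁+j₂=4  j₁+j₂+J+1=11
(j₁±m₁, j₂±m₂, J±M) = (3,3,3,2,5,4)
P² = 69120/77
sum k=0..1:
  [0] +1/72 = 1/72
  [1] −1/48 = -1/48
S = -1/144
C² = P²·S² = 10/231 ; C = -0.208063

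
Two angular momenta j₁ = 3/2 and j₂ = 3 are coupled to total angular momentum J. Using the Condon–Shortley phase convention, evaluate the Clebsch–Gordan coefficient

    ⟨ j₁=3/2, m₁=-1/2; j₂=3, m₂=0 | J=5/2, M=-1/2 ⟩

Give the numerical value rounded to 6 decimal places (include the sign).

√[6·2!1!4!/8! · 1!2!3!3!2!3!] = √(216/35)
  +(−1)^1/∏(1,1,1,2,0,2)! = -1/4  (running -1/4)
  +(−1)^2/∏(2,0,0,1,1,3)! = 1/12  (running -1/6)
⟨..|..⟩ = √(216/35)·(-1/6) = -0.414039

−√(6/35) = -0.414039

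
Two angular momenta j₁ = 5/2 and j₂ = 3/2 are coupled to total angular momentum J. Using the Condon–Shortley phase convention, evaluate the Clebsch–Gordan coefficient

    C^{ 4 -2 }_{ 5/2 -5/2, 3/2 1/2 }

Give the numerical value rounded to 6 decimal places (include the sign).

triangle: 0!·5!·3!/9! = 720/362880
(j±m)!: 0!·5!·2!·1!·2!·6! = 345600
prefactor² = (2J+1)·Δ·N² = 43200/7
  k=0: +1/(0!·0!·5!·2!·0!·1!) = 1/240
Σ = 1/240  ⇒  CG² = 43200/7·1/240² = 3/28
CG = +√(3/28) = +0.327327

+0.327327  (= +√(3/28))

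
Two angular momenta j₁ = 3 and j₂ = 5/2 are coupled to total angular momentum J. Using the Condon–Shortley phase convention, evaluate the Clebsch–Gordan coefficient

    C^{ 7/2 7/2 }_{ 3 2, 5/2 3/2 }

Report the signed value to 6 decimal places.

-0.666667

triangle: 2!·4!·3!/10! = 288/3628800
(j±m)!: 5!·1!·4!·1!·7!·0! = 14515200
prefactor² = (2J+1)·Δ·N² = 9216
  k=1: −1/(1!·1!·0!·3!·4!·0!) = -1/144
Σ = -1/144  ⇒  CG² = 9216·(-1/144)² = 4/9
CG = −√(4/9) = -0.666667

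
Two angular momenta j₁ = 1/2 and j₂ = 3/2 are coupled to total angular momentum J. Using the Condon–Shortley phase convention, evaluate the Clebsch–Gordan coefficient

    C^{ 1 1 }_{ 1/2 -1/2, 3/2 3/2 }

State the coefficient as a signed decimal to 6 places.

triangle: 1!·0!·2!/4! = 2/24
(j±m)!: 0!·1!·3!·0!·2!·0! = 12
prefactor² = (2J+1)·Δ·N² = 3
  k=1: −1/(1!·0!·0!·2!·0!·0!) = -1/2
Σ = -1/2  ⇒  CG² = 3·(-1/2)² = 3/4
CG = −√(3/4) = -0.866025

−√(3/4) = -0.866025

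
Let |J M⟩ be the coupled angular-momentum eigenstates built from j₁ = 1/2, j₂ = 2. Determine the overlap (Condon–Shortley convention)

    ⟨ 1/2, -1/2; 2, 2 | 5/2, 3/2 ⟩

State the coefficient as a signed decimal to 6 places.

+√(1/5) = +0.447214

√[6·0!1!4!/6! · 0!1!4!0!4!1!] = √(576/5)
  +(−1)^0/∏(0,0,1,4,0,0)! = 1/24  (running 1/24)
⟨..|..⟩ = √(576/5)·(1/24) = +0.447214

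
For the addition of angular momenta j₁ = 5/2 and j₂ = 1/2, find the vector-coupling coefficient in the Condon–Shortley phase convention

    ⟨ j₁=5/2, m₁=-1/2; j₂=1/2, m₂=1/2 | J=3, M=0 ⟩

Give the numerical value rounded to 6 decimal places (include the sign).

√[7·0!5!1!/7! · 2!3!1!0!3!3!] = √(72)
  +(−1)^0/∏(0,0,3,1,2,0)! = 1/12  (running 1/12)
⟨..|..⟩ = √(72)·(1/12) = +0.707107

+√(1/2) ≈ +0.707107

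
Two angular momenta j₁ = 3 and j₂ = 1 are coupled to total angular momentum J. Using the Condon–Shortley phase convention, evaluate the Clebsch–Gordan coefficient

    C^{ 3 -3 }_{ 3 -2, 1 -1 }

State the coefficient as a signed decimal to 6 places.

+√(1/4) = +0.500000

j₁+j₂−J=1  J+j₁−j₂=5  J−j₁+j₂=1  j₁+j₂+J+1=8
(j₁±m₁, j₂±m₂, J±M) = (1,5,0,2,0,6)
P² = 3600
sum k=0..0:
  [0] +1/120 = 1/120
S = 1/120
C² = P²·S² = 1/4 ; C = +0.500000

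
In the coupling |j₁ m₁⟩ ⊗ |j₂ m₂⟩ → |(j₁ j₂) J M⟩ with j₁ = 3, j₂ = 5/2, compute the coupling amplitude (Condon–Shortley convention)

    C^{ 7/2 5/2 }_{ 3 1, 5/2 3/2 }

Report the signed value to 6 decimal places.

√[8·2!4!3!/10! · 4!2!4!1!6!1!] = √(18432/35)
  +(−1)^1/∏(1,1,1,3,3,0)! = -1/36  (running -1/36)
  +(−1)^2/∏(2,0,0,2,4,1)! = 1/96  (running -5/288)
⟨..|..⟩ = √(18432/35)·(-5/288) = -0.398410

−√(10/63) = -0.398410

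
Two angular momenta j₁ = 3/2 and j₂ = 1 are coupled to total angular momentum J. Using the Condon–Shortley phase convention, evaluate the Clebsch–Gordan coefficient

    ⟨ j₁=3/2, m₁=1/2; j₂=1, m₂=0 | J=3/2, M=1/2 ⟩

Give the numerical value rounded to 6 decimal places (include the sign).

+0.258199

√[4·1!2!1!/5! · 2!1!1!1!2!1!] = √(4/15)
  +(−1)^0/∏(0,1,1,1,1,0)! = 1  (running 1)
  +(−1)^1/∏(1,0,0,0,2,1)! = -1/2  (running 1/2)
⟨..|..⟩ = √(4/15)·(1/2) = +0.258199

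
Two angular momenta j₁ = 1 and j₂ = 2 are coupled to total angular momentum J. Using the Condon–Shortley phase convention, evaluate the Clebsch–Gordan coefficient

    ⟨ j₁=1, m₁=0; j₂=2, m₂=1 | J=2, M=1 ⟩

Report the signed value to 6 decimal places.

−√(1/6) = -0.408248

j₁+j₂−J=1  J+j₁−j₂=1  J−j₁+j₂=3  j₁+j₂+J+1=6
(j₁±m₁, j₂±m₂, J±M) = (1,1,3,1,3,1)
P² = 3/2
sum k=0..1:
  [0] +1/6 = 1/6
  [1] −1/2 = -1/2
S = -1/3
C² = P²·S² = 1/6 ; C = -0.408248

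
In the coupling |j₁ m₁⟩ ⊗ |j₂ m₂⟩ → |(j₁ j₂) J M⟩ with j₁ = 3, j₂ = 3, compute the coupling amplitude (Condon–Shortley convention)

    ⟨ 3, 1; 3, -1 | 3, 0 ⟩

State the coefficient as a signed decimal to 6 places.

√[7·3!3!3!/10! · 4!2!2!4!3!3!] = √(864/25)
  +(−1)^0/∏(0,3,2,2,1,1)! = 1/24  (running 1/24)
  +(−1)^1/∏(1,2,1,1,2,2)! = -1/8  (running -1/12)
  +(−1)^2/∏(2,1,0,0,3,3)! = 1/72  (running -5/72)
⟨..|..⟩ = √(864/25)·(-5/72) = -0.408248

−√(1/6) ≈ -0.408248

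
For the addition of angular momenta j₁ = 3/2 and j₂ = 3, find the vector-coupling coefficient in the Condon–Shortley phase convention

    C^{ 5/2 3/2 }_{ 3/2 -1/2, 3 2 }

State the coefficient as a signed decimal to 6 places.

+√(1/14) = +0.267261

j₁+j₂−J=2  J+j₁−j₂=1  J−j₁+j₂=4  j₁+j₂+J+1=8
(j₁±m₁, j₂±m₂, J±M) = (1,2,5,1,4,1)
P² = 288/7
sum k=1..2:
  [1] −1/24 = -1/24
  [2] +1/12 = 1/12
S = 1/24
C² = P²·S² = 1/14 ; C = +0.267261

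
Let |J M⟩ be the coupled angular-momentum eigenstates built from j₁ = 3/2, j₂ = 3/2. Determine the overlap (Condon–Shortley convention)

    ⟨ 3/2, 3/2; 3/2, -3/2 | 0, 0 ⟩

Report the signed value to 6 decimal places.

triangle: 3!·0!·0!/4! = 6/24
(j±m)!: 3!·0!·0!·3!·0!·0! = 36
prefactor² = (2J+1)·Δ·N² = 9
  k=0: +1/(0!·3!·0!·0!·0!·0!) = 1/6
Σ = 1/6  ⇒  CG² = 9·1/6² = 1/4
CG = +√(1/4) = +0.500000

+√(1/4) ≈ +0.500000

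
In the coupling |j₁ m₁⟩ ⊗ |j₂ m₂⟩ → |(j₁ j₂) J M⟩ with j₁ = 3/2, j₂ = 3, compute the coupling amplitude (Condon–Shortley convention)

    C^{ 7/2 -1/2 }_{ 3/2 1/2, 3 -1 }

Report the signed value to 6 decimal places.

+√(2/7) ≈ +0.534522

√[8·1!2!5!/9! · 2!1!2!4!3!4!] = √(512/7)
  +(−1)^0/∏(0,1,1,2,1,3)! = 1/12  (running 1/12)
  +(−1)^1/∏(1,0,0,1,2,4)! = -1/48  (running 1/16)
⟨..|..⟩ = √(512/7)·(1/16) = +0.534522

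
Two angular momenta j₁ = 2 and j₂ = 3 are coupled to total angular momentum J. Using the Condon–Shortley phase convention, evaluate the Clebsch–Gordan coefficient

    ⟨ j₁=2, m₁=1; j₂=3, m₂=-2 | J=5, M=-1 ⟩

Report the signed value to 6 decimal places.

√[11·0!4!6!/11! · 3!1!1!5!4!6!] = √(414720/7)
  +(−1)^0/∏(0,0,1,1,3,5)! = 1/720  (running 1/720)
⟨..|..⟩ = √(414720/7)·(1/720) = +0.338062

+0.338062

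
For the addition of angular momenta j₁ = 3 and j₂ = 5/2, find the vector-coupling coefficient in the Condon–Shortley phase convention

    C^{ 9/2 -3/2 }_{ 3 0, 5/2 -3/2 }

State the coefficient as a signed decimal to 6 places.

√[10·1!5!4!/11! · 3!3!1!4!3!6!] = √(207360/77)
  +(−1)^0/∏(0,1,3,1,2,3)! = 1/72  (running 1/72)
  +(−1)^1/∏(1,0,2,0,3,4)! = -1/288  (running 1/96)
⟨..|..⟩ = √(207360/77)·(1/96) = +0.540562

+0.540562  (= +√(45/154))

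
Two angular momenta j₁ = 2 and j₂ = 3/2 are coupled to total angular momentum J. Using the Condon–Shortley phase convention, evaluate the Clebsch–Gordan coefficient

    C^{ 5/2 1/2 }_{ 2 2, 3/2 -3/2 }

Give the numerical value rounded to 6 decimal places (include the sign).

√[6·1!3!2!/7! · 4!0!0!3!3!2!] = √(864/35)
  +(−1)^0/∏(0,1,0,0,3,2)! = 1/12  (running 1/12)
⟨..|..⟩ = √(864/35)·(1/12) = +0.414039

+0.414039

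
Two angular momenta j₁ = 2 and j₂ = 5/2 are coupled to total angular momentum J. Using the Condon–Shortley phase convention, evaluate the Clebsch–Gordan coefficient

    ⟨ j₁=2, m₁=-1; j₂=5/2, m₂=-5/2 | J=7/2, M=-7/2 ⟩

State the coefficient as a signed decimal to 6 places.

triangle: 1!*3!*4!/9! = 144/362880
(j±m)!: 1!*3!*0!*5!*0!*7! = 3628800
prefactor² = (2J+1)*Δ*N² = 11520
  k=0: +1/(0!*1!*3!*0!*0!*4!) = 1/144
Σ = 1/144  ⇒  CG² = 11520*1/144² = 5/9
CG = +√(5/9) = +0.745356

+√(5/9) = +0.745356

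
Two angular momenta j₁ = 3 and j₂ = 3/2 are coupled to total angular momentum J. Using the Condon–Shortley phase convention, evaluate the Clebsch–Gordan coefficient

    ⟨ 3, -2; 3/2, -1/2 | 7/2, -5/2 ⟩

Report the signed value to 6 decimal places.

-0.377964

triangle: 1!×5!×2!/9! = 240/362880
(j±m)!: 1!×5!×1!×2!×1!×6! = 172800
prefactor² = (2J+1)×Δ×N² = 6400/7
  k=0: +1/(0!×1!×5!×1!×0!×1!) = 1/120
  k=1: −1/(1!×0!×4!×0!×1!×2!) = -1/48
Σ = -1/80  ⇒  CG² = 6400/7×(-1/80)² = 1/7
CG = −√(1/7) = -0.377964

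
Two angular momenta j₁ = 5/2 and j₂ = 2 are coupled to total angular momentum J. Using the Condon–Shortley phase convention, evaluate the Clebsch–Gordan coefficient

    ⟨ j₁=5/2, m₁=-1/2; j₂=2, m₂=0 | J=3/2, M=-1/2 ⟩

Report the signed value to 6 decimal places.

j₁+j₂−J=3  J+j₁−j₂=2  J−j₁+j₂=1  j₁+j₂+J+1=7
(j₁±m₁, j₂±m₂, J±M) = (2,3,2,2,1,2)
P² = 32/35
sum k=1..2:
  [1] −1/4 = -1/4
  [2] +1/2 = 1/2
S = 1/4
C² = P²·S² = 2/35 ; C = +0.239046

+0.239046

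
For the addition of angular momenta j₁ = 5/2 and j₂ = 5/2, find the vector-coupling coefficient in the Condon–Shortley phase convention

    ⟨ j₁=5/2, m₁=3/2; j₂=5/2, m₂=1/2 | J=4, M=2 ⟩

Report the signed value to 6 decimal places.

+√(5/28) ≈ +0.422577

j₁+j₂−J=1  J+j₁−j₂=4  J−j₁+j₂=4  j₁+j₂+J+1=10
(j₁±m₁, j₂±m₂, J±M) = (4,1,3,2,6,2)
P² = 20736/35
sum k=0..1:
  [0] +1/36 = 1/36
  [1] −1/96 = -1/96
S = 5/288
C² = P²·S² = 5/28 ; C = +0.422577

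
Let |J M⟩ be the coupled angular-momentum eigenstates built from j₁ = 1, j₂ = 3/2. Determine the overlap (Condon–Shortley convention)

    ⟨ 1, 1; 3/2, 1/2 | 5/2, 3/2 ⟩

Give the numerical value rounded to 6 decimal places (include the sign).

j₁+j₂−J=0  J+j₁−j₂=2  J−j₁+j₂=3  j₁+j₂+J+1=6
(j₁±m₁, j₂±m₂, J±M) = (2,0,2,1,4,1)
P² = 48/5
sum k=0..0:
  [0] +1/4 = 1/4
S = 1/4
C² = P²·S² = 3/5 ; C = +0.774597

+√(3/5) = +0.774597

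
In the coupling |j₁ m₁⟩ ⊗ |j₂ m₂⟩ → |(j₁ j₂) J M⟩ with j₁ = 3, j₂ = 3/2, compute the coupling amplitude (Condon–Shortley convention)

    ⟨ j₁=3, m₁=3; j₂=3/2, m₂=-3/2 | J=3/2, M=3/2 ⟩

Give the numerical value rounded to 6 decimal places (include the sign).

+√(4/7) ≈ +0.755929

√[4·3!3!0!/7! · 6!0!0!3!3!0!] = √(5184/7)
  +(−1)^0/∏(0,3,0,0,3,0)! = 1/36  (running 1/36)
⟨..|..⟩ = √(5184/7)·(1/36) = +0.755929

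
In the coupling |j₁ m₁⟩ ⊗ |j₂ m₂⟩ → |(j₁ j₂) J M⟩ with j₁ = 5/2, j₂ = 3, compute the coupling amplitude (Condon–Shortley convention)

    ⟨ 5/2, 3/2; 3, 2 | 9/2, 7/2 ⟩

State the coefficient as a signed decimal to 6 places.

√[10·1!4!5!/11! · 4!1!5!1!8!1!] = √(921600/11)
  +(−1)^0/∏(0,1,1,5,3,0)! = 1/720  (running 1/720)
  +(−1)^1/∏(1,0,0,4,4,1)! = -1/576  (running -1/2880)
⟨..|..⟩ = √(921600/11)·(-1/2880) = -0.100504

-0.100504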